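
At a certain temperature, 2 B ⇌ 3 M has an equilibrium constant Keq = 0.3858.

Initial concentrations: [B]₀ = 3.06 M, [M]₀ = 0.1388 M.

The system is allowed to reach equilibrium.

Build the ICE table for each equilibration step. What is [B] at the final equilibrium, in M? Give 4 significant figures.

[B]_eq = 2.306 M

Q₀ = 2.8558e-04 vs Keq = 0.3858 ⇒ Q<K, forward
Step 1:
                  B         M
  I            3.06    0.1388
  C         -0.7545     1.132
  E           2.306      1.27
  solve Keq expr → x = 0.3772; check Q = 0.3858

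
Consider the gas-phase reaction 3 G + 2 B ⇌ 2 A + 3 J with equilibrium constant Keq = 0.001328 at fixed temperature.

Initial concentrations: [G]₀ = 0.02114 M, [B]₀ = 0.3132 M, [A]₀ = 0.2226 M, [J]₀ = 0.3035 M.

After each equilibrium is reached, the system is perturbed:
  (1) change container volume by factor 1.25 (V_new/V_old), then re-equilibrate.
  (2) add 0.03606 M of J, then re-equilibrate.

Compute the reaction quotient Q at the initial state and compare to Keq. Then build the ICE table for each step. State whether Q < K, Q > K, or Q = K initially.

Q₀ = 1495; Q > K (proceeds reverse)

Q₀ = 1495 vs Keq = 0.001328 ⇒ Q>K, reverse
Step 1:
                   G          B          A          J
  I          0.02114     0.3132     0.2226     0.3035
  C           0.2177     0.1451    -0.1451    -0.2177
  E           0.2388     0.4583    0.07749    0.08584
  solve Keq expr → x = -0.07255; check Q = 0.001328
Then change container volume by factor 1.25 (V_new/V_old).
Step 2:
                   G          B          A          J
  I            0.191     0.3666    0.06199    0.06867
  C                0          0          0          0
  E            0.191     0.3666    0.06199    0.06867
  solve Keq expr → x = 0; check Q = 0.001328
Then add 0.03606 M of J.
Step 3:
                   G          B          A          J
  I            0.191     0.3666    0.06199     0.1047
  C          0.01718    0.01146   -0.01146   -0.01718
  E           0.2082     0.3781    0.05054    0.08755
  solve Keq expr → x = -0.005728; check Q = 0.001328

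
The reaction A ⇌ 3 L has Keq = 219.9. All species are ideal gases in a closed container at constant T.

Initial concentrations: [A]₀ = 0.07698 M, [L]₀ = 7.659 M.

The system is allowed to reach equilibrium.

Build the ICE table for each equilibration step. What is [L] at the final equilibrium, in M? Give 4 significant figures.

[L]_eq = 5.553 M

Q₀ = 5836 vs Keq = 219.9 ⇒ Q>K, reverse
Step 1:
                   A          L
  Initial    0.07698      7.659
  Change      0.7019     -2.106
  Equil       0.7788      5.553
  solve Keq expr → x = -0.7019; check Q = 219.9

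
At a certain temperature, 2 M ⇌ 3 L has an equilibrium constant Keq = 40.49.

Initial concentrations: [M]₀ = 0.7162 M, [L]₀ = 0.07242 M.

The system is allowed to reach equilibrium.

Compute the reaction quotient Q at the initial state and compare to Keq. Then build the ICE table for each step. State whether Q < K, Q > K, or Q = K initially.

Q₀ = 7.4047e-04 vs Keq = 40.49 ⇒ Q<K, forward
Step 1:
                  M         L
  init       0.7162   0.07242
  Δ         -0.5744    0.8615
  eq         0.1418     0.934
  solve Keq expr → x = 0.2872; check Q = 40.49

Q₀ = 7.4047e-04; Q < K (proceeds forward)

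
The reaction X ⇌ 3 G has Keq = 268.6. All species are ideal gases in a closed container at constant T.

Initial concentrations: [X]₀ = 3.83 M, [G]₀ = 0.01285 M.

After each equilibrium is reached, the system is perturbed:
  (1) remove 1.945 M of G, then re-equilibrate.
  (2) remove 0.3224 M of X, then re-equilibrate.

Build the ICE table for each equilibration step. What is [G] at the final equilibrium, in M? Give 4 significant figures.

Q₀ = 5.5400e-07 vs Keq = 268.6 ⇒ Q<K, forward
Step 1:
                   X          G
  init          3.83    0.01285
  Δ           -2.412      7.236
  eq           1.418      7.249
  solve Keq expr → x = 2.412; check Q = 268.6
Then remove 1.945 M of G.
Step 2:
                   X          G
  init         1.418      5.304
  Δ          -0.3974      1.192
  eq           1.021      6.496
  solve Keq expr → x = 0.3974; check Q = 268.6
Then remove 0.3224 M of X.
Step 3:
                   X          G
  init        0.6982      6.496
  Δ           0.1386    -0.4159
  eq          0.8368       6.08
  solve Keq expr → x = -0.1386; check Q = 268.6

[G]_eq = 6.08 M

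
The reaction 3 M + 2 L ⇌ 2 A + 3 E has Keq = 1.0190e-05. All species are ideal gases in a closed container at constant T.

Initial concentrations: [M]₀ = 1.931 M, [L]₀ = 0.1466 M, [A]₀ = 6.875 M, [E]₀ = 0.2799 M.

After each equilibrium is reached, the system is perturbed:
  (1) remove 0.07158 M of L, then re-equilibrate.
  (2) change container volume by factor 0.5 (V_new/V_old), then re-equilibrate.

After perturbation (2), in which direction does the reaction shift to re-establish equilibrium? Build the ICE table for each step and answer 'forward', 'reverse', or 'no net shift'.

Q₀ = 6.698 vs Keq = 1.0190e-05 ⇒ Q>K, reverse
Step 1:
                  M         L         A         E
  I           1.931    0.1466     6.875    0.2799
  C          0.2735    0.1823   -0.1823   -0.2735
  E           2.204    0.3289     6.693  0.006413
  solve Keq expr → x = -0.09116; check Q = 1.0190e-05
Then remove 0.07158 M of L.
Step 2:
                  M         L         A         E
  I           2.204    0.2573     6.693  0.006413
  C       9.5612e-04 6.3741e-04 -6.3741e-04 -9.5612e-04
  E           2.205     0.258     6.692  0.005456
  solve Keq expr → x = -3.1871e-04; check Q = 1.0190e-05
Then change container volume by factor 0.5 (V_new/V_old).
Step 3:
                  M         L         A         E
  I           4.411     0.516     13.38   0.01091
  C               0         0         0         0
  E           4.411     0.516     13.38   0.01091
  solve Keq expr → x = 0; check Q = 1.0190e-05

Direction: no net shift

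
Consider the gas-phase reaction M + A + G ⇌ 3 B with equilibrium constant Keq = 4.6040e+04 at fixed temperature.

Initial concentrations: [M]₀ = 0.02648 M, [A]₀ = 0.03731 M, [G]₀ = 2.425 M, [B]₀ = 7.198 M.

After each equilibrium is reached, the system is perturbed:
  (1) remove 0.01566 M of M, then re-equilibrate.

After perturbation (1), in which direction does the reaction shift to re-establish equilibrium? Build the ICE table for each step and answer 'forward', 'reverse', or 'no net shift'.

Q₀ = 1.5566e+05 vs Keq = 4.6040e+04 ⇒ Q>K, reverse
Step 1:
                    M           A           G           B
  Initial     0.02648     0.03731       2.425       7.198
  Change      0.02497     0.02497     0.02497    -0.07491
  Equil       0.05145     0.06228        2.45       7.123
  solve Keq expr → x = -0.02497; check Q = 4.6040e+04
Then remove 0.01566 M of M.
Step 2:
                    M           A           G           B
  Initial     0.03579     0.06228        2.45       7.123
  Change     0.008701    0.008701    0.008701     -0.0261
  Equil       0.04449     0.07098       2.459       7.097
  solve Keq expr → x = -0.008701; check Q = 4.6040e+04

Direction: reverse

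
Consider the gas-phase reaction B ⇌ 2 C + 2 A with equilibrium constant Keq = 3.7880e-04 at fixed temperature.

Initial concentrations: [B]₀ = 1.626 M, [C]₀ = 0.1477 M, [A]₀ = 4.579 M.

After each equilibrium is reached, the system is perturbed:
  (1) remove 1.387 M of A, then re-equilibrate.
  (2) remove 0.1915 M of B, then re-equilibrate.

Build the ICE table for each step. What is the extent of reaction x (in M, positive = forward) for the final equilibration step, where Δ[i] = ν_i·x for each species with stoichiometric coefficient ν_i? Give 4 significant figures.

x = -2.4050e-04 M

Q₀ = 0.2813 vs Keq = 3.7880e-04 ⇒ Q>K, reverse
Step 1:
                   B          C          A
  Initial      1.626     0.1477      4.579
  Change     0.07099     -0.142     -0.142
  Equil        1.697   0.005714      4.437
  solve Keq expr → x = -0.07099; check Q = 3.7880e-04
Then remove 1.387 M of A.
Step 2:
                   B          C          A
  Initial      1.697   0.005714       3.05
  Change   -0.001294   0.002588   0.002588
  Equil        1.696   0.008303      3.053
  solve Keq expr → x = 0.001294; check Q = 3.7880e-04
Then remove 0.1915 M of B.
Step 3:
                   B          C          A
  Initial      1.504   0.008303      3.053
  Change  2.4050e-04 -4.8100e-04 -4.8100e-04
  Equil        1.504   0.007822      3.052
  solve Keq expr → x = -2.4050e-04; check Q = 3.7880e-04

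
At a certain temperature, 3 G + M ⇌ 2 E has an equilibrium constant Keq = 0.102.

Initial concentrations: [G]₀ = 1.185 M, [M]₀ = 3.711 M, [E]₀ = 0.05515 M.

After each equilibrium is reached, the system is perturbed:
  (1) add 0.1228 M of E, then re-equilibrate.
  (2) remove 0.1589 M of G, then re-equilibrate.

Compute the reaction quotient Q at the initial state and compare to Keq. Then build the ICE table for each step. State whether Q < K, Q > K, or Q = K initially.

Q₀ = 4.9254e-04 vs Keq = 0.102 ⇒ Q<K, forward
Step 1:
                    G           M           E
  init          1.185       3.711     0.05515
  Δ           -0.4669     -0.1556      0.3113
  eq           0.7181       3.555      0.3664
  solve Keq expr → x = 0.1556; check Q = 0.102
Then add 0.1228 M of E.
Step 2:
                    G           M           E
  init         0.7181       3.555      0.4892
  Δ            0.0833     0.02777    -0.05554
  eq           0.8014       3.583      0.4337
  solve Keq expr → x = -0.02777; check Q = 0.102
Then remove 0.1589 M of G.
Step 3:
                    G           M           E
  init         0.6425       3.583      0.4337
  Δ            0.0853     0.02843    -0.05687
  eq           0.7278       3.612      0.3768
  solve Keq expr → x = -0.02843; check Q = 0.102

Q₀ = 4.9254e-04; Q < K (proceeds forward)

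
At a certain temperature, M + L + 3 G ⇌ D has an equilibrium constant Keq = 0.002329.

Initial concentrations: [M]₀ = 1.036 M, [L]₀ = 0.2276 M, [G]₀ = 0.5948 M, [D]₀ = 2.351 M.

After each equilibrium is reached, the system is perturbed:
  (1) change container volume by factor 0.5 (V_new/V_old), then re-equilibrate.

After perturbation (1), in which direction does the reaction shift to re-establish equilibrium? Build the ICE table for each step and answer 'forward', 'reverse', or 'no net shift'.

Direction: forward

Q₀ = 47.38 vs Keq = 0.002329 ⇒ Q>K, reverse
Step 1:
                   M          L          G          D
  I            1.036     0.2276     0.5948      2.351
  C            1.383      1.383      4.148     -1.383
  E            2.419       1.61      4.743     0.9682
  solve Keq expr → x = -1.383; check Q = 0.002329
Then change container volume by factor 0.5 (V_new/V_old).
Step 2:
                   M          L          G          D
  I            4.838      3.221      9.487      1.936
  C           -1.241     -1.241     -3.722      1.241
  E            3.597       1.98      5.764      3.177
  solve Keq expr → x = 1.241; check Q = 0.002329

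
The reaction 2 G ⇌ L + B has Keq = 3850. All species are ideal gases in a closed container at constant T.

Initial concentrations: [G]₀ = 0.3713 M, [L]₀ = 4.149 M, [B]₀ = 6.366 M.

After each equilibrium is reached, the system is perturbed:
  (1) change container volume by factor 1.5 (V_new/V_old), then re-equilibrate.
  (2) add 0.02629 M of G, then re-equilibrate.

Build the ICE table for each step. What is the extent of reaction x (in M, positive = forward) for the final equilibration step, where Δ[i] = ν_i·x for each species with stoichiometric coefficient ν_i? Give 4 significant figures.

x = 0.01304 M

Q₀ = 191.6 vs Keq = 3850 ⇒ Q<K, forward
Step 1:
                   G          L          B
  init        0.3713      4.149      6.366
  Δ          -0.2861     0.1431     0.1431
  eq         0.08518      4.292      6.509
  solve Keq expr → x = 0.1431; check Q = 3850
Then change container volume by factor 1.5 (V_new/V_old).
Step 2:
                   G          L          B
  init       0.05679      2.861      4.339
  Δ                0          0          0
  eq         0.05679      2.861      4.339
  solve Keq expr → x = 0; check Q = 3850
Then add 0.02629 M of G.
Step 3:
                   G          L          B
  init       0.08308      2.861      4.339
  Δ         -0.02608    0.01304    0.01304
  eq           0.057      2.874      4.352
  solve Keq expr → x = 0.01304; check Q = 3850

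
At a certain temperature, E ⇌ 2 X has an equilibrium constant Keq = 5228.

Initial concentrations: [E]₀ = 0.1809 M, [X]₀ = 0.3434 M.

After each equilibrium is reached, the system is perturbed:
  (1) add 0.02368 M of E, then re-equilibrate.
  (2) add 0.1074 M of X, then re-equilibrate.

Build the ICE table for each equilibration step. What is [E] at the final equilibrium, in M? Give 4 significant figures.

Q₀ = 0.6519 vs Keq = 5228 ⇒ Q<K, forward
Step 1:
                   E          X
  init        0.1809     0.3434
  Δ          -0.1808     0.3616
  eq      9.5072e-05      0.705
  solve Keq expr → x = 0.1808; check Q = 5228
Then add 0.02368 M of E.
Step 2:
                   E          X
  init       0.02378      0.705
  Δ         -0.02367    0.04733
  eq      1.0827e-04     0.7523
  solve Keq expr → x = 0.02367; check Q = 5228
Then add 0.1074 M of X.
Step 3:
                   E          X
  init    1.0827e-04     0.8597
  Δ       3.3096e-05 -6.6191e-05
  eq      1.4136e-04     0.8597
  solve Keq expr → x = -3.3096e-05; check Q = 5228

[E]_eq = 1.4136e-04 M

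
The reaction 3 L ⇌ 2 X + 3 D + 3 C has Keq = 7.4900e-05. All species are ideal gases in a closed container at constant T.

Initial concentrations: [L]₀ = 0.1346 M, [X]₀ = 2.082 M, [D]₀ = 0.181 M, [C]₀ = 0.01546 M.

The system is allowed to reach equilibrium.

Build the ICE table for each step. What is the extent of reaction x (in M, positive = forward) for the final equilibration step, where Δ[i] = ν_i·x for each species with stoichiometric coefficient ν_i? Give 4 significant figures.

x = 0.001005 M

Q₀ = 3.8948e-05 vs Keq = 7.4900e-05 ⇒ Q<K, forward
Step 1:
                    L           X           D           C
  I            0.1346       2.082       0.181     0.01546
  C         -0.003015     0.00201    0.003015    0.003015
  E            0.1316       2.084       0.184     0.01847
  solve Keq expr → x = 0.001005; check Q = 7.4900e-05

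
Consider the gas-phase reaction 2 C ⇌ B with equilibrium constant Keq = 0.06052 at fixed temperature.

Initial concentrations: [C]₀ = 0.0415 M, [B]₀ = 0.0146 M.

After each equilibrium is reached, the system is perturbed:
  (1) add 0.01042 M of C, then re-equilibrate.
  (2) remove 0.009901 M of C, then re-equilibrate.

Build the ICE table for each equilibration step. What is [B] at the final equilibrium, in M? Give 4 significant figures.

[B]_eq = 3.0179e-04 M

Q₀ = 8.477 vs Keq = 0.06052 ⇒ Q>K, reverse
Step 1:
                    C           B
  I            0.0415      0.0146
  C           0.02861     -0.0143
  E           0.07011  2.9744e-04
  solve Keq expr → x = -0.0143; check Q = 0.06052
Then add 0.01042 M of C.
Step 2:
                    C           B
  I           0.08053  2.9744e-04
  C       -1.8635e-04  9.3176e-05
  E           0.08034  3.9062e-04
  solve Keq expr → x = 9.3176e-05; check Q = 0.06052
Then remove 0.009901 M of C.
Step 3:
                    C           B
  I           0.07044  3.9062e-04
  C        1.7766e-04 -8.8830e-05
  E           0.07062  3.0179e-04
  solve Keq expr → x = -8.8830e-05; check Q = 0.06052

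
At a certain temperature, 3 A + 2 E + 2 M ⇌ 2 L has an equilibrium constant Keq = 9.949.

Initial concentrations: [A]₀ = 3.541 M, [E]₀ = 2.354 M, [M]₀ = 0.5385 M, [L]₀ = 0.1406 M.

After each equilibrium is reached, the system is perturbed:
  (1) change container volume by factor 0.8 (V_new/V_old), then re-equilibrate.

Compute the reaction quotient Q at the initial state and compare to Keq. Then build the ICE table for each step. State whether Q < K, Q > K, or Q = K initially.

Q₀ = 2.7708e-04 vs Keq = 9.949 ⇒ Q<K, forward
Step 1:
                    A           E           M           L
  Initial       3.541       2.354      0.5385      0.1406
  Change       -0.771      -0.514      -0.514       0.514
  Equil          2.77        1.84     0.02447      0.6546
  solve Keq expr → x = 0.257; check Q = 9.949
Then change container volume by factor 0.8 (V_new/V_old).
Step 2:
                    A           E           M           L
  Initial       3.462         2.3     0.03058      0.8183
  Change     -0.01885    -0.01256    -0.01256     0.01256
  Equil         3.444       2.287     0.01802      0.8309
  solve Keq expr → x = 0.006282; check Q = 9.949

Q₀ = 2.7708e-04; Q < K (proceeds forward)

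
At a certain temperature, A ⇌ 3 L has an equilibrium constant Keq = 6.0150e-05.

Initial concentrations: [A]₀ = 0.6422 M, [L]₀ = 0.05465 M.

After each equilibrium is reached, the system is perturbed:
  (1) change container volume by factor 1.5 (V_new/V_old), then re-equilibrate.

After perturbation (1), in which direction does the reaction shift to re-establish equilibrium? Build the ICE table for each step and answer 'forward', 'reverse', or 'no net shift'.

Direction: forward

Q₀ = 2.5416e-04 vs Keq = 6.0150e-05 ⇒ Q>K, reverse
Step 1:
                  A         L
  Initial    0.6422   0.05465
  Change   0.006908  -0.02073
  Equil      0.6491   0.03392
  solve Keq expr → x = -0.006908; check Q = 6.0150e-05
Then change container volume by factor 1.5 (V_new/V_old).
Step 2:
                  A         L
  Initial    0.4327   0.02262
  Change  -0.002322  0.006966
  Equil      0.4304   0.02958
  solve Keq expr → x = 0.002322; check Q = 6.0150e-05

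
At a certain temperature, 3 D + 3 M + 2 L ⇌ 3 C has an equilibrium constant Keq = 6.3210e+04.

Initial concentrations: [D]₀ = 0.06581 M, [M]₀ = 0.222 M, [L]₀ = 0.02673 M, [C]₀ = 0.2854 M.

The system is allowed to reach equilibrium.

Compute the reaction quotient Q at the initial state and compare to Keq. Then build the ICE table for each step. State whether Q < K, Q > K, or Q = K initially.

Q₀ = 1.0433e+07 vs Keq = 6.3210e+04 ⇒ Q>K, reverse
Step 1:
                   D          M          L          C
  Initial    0.06581      0.222    0.02673     0.2854
  Change     0.05863    0.05863    0.03909   -0.05863
  Equil       0.1244     0.2806    0.06582     0.2268
  solve Keq expr → x = -0.01954; check Q = 6.3210e+04

Q₀ = 1.0433e+07; Q > K (proceeds reverse)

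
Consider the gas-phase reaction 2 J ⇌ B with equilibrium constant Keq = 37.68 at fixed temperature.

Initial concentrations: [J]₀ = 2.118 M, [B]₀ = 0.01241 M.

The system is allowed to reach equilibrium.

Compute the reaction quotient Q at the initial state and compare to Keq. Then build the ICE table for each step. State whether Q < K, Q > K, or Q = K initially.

Q₀ = 0.002766; Q < K (proceeds forward)

Q₀ = 0.002766 vs Keq = 37.68 ⇒ Q<K, forward
Step 1:
                   J          B
  I            2.118    0.01241
  C           -1.956     0.9779
  E           0.1621     0.9903
  solve Keq expr → x = 0.9779; check Q = 37.68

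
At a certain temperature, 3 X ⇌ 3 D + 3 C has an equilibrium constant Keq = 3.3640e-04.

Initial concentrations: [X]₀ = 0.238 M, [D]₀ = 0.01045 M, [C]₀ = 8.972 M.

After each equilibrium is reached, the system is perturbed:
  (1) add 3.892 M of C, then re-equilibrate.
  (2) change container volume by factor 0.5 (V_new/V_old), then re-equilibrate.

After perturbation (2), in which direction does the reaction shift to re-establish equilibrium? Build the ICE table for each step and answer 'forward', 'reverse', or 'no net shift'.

Q₀ = 0.06113 vs Keq = 3.3640e-04 ⇒ Q>K, reverse
Step 1:
                  X         D         C
  Initial     0.238   0.01045     8.972
  Change   0.008537 -0.008537 -0.008537
  Equil      0.2465  0.001913     8.963
  solve Keq expr → x = -0.002846; check Q = 3.3640e-04
Then add 3.892 M of C.
Step 2:
                  X         D         C
  Initial    0.2465  0.001913     12.86
  Change  5.7596e-04 -5.7596e-04 -5.7596e-04
  Equil      0.2471  0.001337     12.85
  solve Keq expr → x = -1.9199e-04; check Q = 3.3640e-04
Then change container volume by factor 0.5 (V_new/V_old).
Step 3:
                  X         D         C
  Initial    0.4942  0.002674     25.71
  Change   0.001333 -0.001333 -0.001333
  Equil      0.4956  0.001341     25.71
  solve Keq expr → x = -4.4442e-04; check Q = 3.3640e-04

Direction: reverse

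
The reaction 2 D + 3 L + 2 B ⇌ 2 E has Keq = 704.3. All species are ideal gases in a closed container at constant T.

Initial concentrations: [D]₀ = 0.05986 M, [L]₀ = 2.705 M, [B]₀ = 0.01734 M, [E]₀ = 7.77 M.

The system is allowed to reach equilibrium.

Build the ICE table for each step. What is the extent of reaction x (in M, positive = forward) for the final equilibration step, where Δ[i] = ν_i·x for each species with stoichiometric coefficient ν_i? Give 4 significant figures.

x = -0.09835 M

Q₀ = 2.8312e+06 vs Keq = 704.3 ⇒ Q>K, reverse
Step 1:
                   D          L          B          E
  Initial    0.05986      2.705    0.01734       7.77
  Change      0.1967     0.2951     0.1967    -0.1967
  Equil       0.2566          3      0.214      7.573
  solve Keq expr → x = -0.09835; check Q = 704.3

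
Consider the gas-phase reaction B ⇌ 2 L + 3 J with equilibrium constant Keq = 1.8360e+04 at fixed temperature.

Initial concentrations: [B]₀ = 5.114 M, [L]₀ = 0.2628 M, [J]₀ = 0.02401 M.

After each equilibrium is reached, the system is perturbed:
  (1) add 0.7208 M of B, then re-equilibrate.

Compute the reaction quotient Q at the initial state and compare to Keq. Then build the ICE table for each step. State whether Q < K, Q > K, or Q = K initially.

Q₀ = 1.8692e-07; Q < K (proceeds forward)

Q₀ = 1.8692e-07 vs Keq = 1.8360e+04 ⇒ Q<K, forward
Step 1:
                  B         L         J
  init        5.114    0.2628   0.02401
  Δ          -3.142     6.285     9.427
  eq          1.972     6.548     9.451
  solve Keq expr → x = 3.142; check Q = 1.8360e+04
Then add 0.7208 M of B.
Step 2:
                  B         L         J
  init        2.692     6.548     9.451
  Δ         -0.1633    0.3267      0.49
  eq          2.529     6.874     9.941
  solve Keq expr → x = 0.1633; check Q = 1.8360e+04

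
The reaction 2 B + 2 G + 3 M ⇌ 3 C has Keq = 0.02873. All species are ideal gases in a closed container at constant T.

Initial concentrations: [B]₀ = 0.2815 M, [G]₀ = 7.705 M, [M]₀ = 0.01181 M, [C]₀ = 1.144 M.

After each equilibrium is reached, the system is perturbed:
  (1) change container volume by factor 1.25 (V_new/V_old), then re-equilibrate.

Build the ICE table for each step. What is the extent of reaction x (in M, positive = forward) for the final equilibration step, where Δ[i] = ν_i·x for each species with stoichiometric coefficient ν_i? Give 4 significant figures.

Q₀ = 1.9321e+05 vs Keq = 0.02873 ⇒ Q>K, reverse
Step 1:
                  B         G         M         C
  init       0.2815     7.705   0.01181     1.144
  Δ          0.3883    0.3883    0.5824   -0.5824
  eq         0.6698     8.093    0.5942    0.5616
  solve Keq expr → x = -0.1941; check Q = 0.02873
Then change container volume by factor 1.25 (V_new/V_old).
Step 2:
                  B         G         M         C
  init       0.5358     6.475    0.4754    0.4493
  Δ         0.03788   0.03788   0.05682  -0.05682
  eq         0.5737     6.512    0.5322    0.3925
  solve Keq expr → x = -0.01894; check Q = 0.02873

x = -0.01894 M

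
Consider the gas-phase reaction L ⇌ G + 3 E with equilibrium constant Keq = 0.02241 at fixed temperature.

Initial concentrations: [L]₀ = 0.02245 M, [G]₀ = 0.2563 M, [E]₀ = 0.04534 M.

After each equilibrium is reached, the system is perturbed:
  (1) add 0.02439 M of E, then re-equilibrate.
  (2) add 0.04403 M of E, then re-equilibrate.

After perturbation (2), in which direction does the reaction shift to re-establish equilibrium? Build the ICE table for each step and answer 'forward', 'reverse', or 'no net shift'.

Q₀ = 0.001064 vs Keq = 0.02241 ⇒ Q<K, forward
Step 1:
                   L          G          E
  I          0.02245     0.2563    0.04534
  C         -0.01422    0.01422    0.04267
  E         0.008228     0.2705    0.08801
  solve Keq expr → x = 0.01422; check Q = 0.02241
Then add 0.02439 M of E.
Step 2:
                   L          G          E
  I         0.008228     0.2705     0.1124
  C         0.003909  -0.003909   -0.01173
  E          0.01214     0.2666     0.1007
  solve Keq expr → x = -0.003909; check Q = 0.02241
Then add 0.04403 M of E.
Step 3:
                   L          G          E
  I          0.01214     0.2666     0.1447
  C          0.00806   -0.00806   -0.02418
  E           0.0202     0.2586     0.1205
  solve Keq expr → x = -0.00806; check Q = 0.02241

Direction: reverse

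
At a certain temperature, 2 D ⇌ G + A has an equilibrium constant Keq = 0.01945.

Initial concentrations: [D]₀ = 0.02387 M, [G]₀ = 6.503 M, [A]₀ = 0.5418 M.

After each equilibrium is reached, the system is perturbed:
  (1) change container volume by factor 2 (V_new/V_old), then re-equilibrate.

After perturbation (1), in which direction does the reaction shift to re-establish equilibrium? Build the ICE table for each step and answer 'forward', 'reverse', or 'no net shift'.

Q₀ = 6184 vs Keq = 0.01945 ⇒ Q>K, reverse
Step 1:
                  D         G         A
  Initial   0.02387     6.503    0.5418
  Change      1.076   -0.5379   -0.5379
  Equil         1.1     5.965  0.003942
  solve Keq expr → x = -0.5379; check Q = 0.01945
Then change container volume by factor 2 (V_new/V_old).
Step 2:
                  D         G         A
  Initial    0.5498     2.983  0.001971
  Change          0         0         0
  Equil      0.5498     2.983  0.001971
  solve Keq expr → x = 0; check Q = 0.01945

Direction: no net shift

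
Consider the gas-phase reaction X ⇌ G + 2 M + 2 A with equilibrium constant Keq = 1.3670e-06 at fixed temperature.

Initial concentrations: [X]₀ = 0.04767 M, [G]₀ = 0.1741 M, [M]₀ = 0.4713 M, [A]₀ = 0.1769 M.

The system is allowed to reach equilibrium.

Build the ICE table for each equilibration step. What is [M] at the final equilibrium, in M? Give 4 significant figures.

[M]_eq = 0.2992 M

Q₀ = 0.02539 vs Keq = 1.3670e-06 ⇒ Q>K, reverse
Step 1:
                    X           G           M           A
  Initial     0.04767      0.1741      0.4713      0.1769
  Change      0.08604    -0.08604     -0.1721     -0.1721
  Equil        0.1337     0.08806      0.2992    0.004815
  solve Keq expr → x = -0.08604; check Q = 1.3670e-06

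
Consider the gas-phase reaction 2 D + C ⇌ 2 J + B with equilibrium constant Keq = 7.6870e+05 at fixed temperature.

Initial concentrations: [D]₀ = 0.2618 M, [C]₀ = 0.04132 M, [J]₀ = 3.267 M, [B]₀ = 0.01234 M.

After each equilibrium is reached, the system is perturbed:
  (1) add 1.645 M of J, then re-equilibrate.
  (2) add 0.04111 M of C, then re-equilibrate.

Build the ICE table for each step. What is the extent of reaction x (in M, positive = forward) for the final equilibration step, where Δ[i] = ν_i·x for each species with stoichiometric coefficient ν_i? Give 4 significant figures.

x = 0.04083 M

Q₀ = 46.51 vs Keq = 7.6870e+05 ⇒ Q<K, forward
Step 1:
                   D          C          J          B
  init        0.2618    0.04132      3.267    0.01234
  Δ         -0.08259    -0.0413    0.08259     0.0413
  eq          0.1792 2.4376e-05       3.35    0.05364
  solve Keq expr → x = 0.0413; check Q = 7.6870e+05
Then add 1.645 M of J.
Step 2:
                   D          C          J          B
  init        0.1792 2.4376e-05      4.995    0.05364
  Δ       5.9508e-05 2.9754e-05 -5.9508e-05 -2.9754e-05
  eq          0.1793 5.4130e-05      4.995    0.05361
  solve Keq expr → x = -2.9754e-05; check Q = 7.6870e+05
Then add 0.04111 M of C.
Step 3:
                   D          C          J          B
  init        0.1793    0.04116      4.995    0.05361
  Δ         -0.08166   -0.04083    0.08166    0.04083
  eq          0.0976 3.3230e-04      5.076    0.09444
  solve Keq expr → x = 0.04083; check Q = 7.6870e+05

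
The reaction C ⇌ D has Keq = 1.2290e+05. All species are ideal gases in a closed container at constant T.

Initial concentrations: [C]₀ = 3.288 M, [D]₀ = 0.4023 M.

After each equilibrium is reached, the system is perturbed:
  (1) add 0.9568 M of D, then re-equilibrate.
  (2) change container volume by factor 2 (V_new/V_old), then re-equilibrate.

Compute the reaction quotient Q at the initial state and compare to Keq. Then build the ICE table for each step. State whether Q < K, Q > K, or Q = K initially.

Q₀ = 0.1224; Q < K (proceeds forward)

Q₀ = 0.1224 vs Keq = 1.2290e+05 ⇒ Q<K, forward
Step 1:
                  C         D
  I           3.288    0.4023
  C          -3.288     3.288
  E       3.0027e-05      3.69
  solve Keq expr → x = 3.288; check Q = 1.2290e+05
Then add 0.9568 M of D.
Step 2:
                  C         D
  I       3.0027e-05     4.647
  C       7.7851e-06 -7.7851e-06
  E       3.7812e-05     4.647
  solve Keq expr → x = -7.7851e-06; check Q = 1.2290e+05
Then change container volume by factor 2 (V_new/V_old).
Step 3:
                  C         D
  I       1.8906e-05     2.324
  C               0         0
  E       1.8906e-05     2.324
  solve Keq expr → x = 0; check Q = 1.2290e+05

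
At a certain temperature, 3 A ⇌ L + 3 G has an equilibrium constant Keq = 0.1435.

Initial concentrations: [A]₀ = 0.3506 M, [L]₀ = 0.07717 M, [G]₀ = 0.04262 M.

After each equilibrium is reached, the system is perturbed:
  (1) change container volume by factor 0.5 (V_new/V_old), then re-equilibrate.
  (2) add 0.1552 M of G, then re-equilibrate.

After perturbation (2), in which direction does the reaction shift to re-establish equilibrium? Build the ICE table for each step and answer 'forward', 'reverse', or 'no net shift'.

Q₀ = 1.3863e-04 vs Keq = 0.1435 ⇒ Q<K, forward
Step 1:
                    A           L           G
  Initial      0.3506     0.07717     0.04262
  Change      -0.1573     0.05244      0.1573
  Equil        0.1933      0.1296      0.1999
  solve Keq expr → x = 0.05244; check Q = 0.1435
Then change container volume by factor 0.5 (V_new/V_old).
Step 2:
                    A           L           G
  Initial      0.3865      0.2592      0.3999
  Change      0.04172    -0.01391    -0.04172
  Equil        0.4283      0.2453      0.3582
  solve Keq expr → x = -0.01391; check Q = 0.1435
Then add 0.1552 M of G.
Step 3:
                    A           L           G
  Initial      0.4283      0.2453      0.5134
  Change      0.07602    -0.02534    -0.07602
  Equil        0.5043        0.22      0.4374
  solve Keq expr → x = -0.02534; check Q = 0.1435

Direction: reverse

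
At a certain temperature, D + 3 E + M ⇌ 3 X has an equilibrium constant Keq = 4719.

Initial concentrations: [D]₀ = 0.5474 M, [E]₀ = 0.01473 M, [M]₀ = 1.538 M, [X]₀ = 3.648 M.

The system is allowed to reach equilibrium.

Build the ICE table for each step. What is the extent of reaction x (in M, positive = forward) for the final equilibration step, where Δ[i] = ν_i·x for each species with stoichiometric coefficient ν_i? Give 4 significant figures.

x = -0.06422 M

Q₀ = 1.8042e+07 vs Keq = 4719 ⇒ Q>K, reverse
Step 1:
                    D           E           M           X
  init         0.5474     0.01473       1.538       3.648
  Δ           0.06422      0.1927     0.06422     -0.1927
  eq           0.6116      0.2074       1.602       3.455
  solve Keq expr → x = -0.06422; check Q = 4719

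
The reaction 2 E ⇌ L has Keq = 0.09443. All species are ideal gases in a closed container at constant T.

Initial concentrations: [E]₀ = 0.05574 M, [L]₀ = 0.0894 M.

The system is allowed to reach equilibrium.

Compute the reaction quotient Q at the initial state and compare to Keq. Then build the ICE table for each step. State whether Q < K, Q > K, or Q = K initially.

Q₀ = 28.77; Q > K (proceeds reverse)

Q₀ = 28.77 vs Keq = 0.09443 ⇒ Q>K, reverse
Step 1:
                    E           L
  I           0.05574      0.0894
  C            0.1692    -0.08462
  E             0.225     0.00478
  solve Keq expr → x = -0.08462; check Q = 0.09443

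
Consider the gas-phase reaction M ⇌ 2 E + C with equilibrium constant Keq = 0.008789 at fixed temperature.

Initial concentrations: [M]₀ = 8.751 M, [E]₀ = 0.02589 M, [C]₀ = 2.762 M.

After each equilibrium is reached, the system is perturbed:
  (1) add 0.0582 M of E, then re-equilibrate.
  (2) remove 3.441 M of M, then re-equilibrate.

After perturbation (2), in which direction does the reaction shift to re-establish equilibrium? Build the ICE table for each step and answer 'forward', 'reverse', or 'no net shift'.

Direction: reverse

Q₀ = 2.1156e-04 vs Keq = 0.008789 ⇒ Q<K, forward
Step 1:
                    M           E           C
  Initial       8.751     0.02589       2.762
  Change     -0.06914      0.1383     0.06914
  Equil         8.682      0.1642       2.831
  solve Keq expr → x = 0.06914; check Q = 0.008789
Then add 0.0582 M of E.
Step 2:
                    M           E           C
  Initial       8.682      0.2224       2.831
  Change      0.02855    -0.05709    -0.02855
  Equil          8.71      0.1653       2.803
  solve Keq expr → x = -0.02855; check Q = 0.008789
Then remove 3.441 M of M.
Step 3:
                    M           E           C
  Initial       5.269      0.1653       2.803
  Change      0.01804    -0.03609    -0.01804
  Equil         5.287      0.1292       2.785
  solve Keq expr → x = -0.01804; check Q = 0.008789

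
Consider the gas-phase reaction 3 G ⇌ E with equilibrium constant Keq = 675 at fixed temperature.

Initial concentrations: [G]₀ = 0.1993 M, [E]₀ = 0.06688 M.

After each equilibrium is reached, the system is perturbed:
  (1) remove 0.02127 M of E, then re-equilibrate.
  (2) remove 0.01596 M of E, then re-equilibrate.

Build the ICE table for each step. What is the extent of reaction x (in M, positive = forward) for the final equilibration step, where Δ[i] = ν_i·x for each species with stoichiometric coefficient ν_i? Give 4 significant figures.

Q₀ = 8.448 vs Keq = 675 ⇒ Q<K, forward
Step 1:
                    G           E
  Initial      0.1993     0.06688
  Change      -0.1439     0.04796
  Equil       0.05541      0.1148
  solve Keq expr → x = 0.04796; check Q = 675
Then remove 0.02127 M of E.
Step 2:
                    G           E
  Initial     0.05541     0.09357
  Change    -0.003446    0.001149
  Equil       0.05197     0.09472
  solve Keq expr → x = 0.001149; check Q = 675
Then remove 0.01596 M of E.
Step 3:
                    G           E
  Initial     0.05197     0.07876
  Change    -0.002901  9.6690e-04
  Equil       0.04906     0.07973
  solve Keq expr → x = 9.6690e-04; check Q = 675

x = 9.6690e-04 M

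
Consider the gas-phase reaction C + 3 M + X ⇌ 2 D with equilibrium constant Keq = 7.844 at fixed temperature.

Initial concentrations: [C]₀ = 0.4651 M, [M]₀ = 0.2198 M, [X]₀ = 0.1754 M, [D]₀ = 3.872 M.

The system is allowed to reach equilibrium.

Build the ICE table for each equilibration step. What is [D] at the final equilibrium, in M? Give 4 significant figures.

[D]_eq = 3.104 M

Q₀ = 1.7307e+04 vs Keq = 7.844 ⇒ Q>K, reverse
Step 1:
                  C         M         X         D
  init       0.4651    0.2198    0.1754     3.872
  Δ          0.3842     1.152    0.3842   -0.7683
  eq         0.8493     1.372    0.5596     3.104
  solve Keq expr → x = -0.3842; check Q = 7.844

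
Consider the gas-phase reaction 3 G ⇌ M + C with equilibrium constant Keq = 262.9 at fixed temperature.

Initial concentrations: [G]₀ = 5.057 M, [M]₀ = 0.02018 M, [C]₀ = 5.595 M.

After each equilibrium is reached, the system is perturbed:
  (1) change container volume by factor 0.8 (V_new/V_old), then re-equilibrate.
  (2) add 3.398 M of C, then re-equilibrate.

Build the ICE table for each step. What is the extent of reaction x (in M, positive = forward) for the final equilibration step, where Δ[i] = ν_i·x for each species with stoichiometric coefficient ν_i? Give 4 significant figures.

x = -0.01495 M

Q₀ = 8.7306e-04 vs Keq = 262.9 ⇒ Q<K, forward
Step 1:
                    G           M           C
  init          5.057     0.02018       5.595
  Δ            -4.706       1.569       1.569
  eq           0.3511       1.589       7.164
  solve Keq expr → x = 1.569; check Q = 262.9
Then change container volume by factor 0.8 (V_new/V_old).
Step 2:
                    G           M           C
  init         0.4389       1.986       8.955
  Δ          -0.03061      0.0102      0.0102
  eq           0.4083       1.996       8.965
  solve Keq expr → x = 0.0102; check Q = 262.9
Then add 3.398 M of C.
Step 3:
                    G           M           C
  init         0.4083       1.996       12.36
  Δ           0.04485    -0.01495    -0.01495
  eq           0.4532       1.981       12.35
  solve Keq expr → x = -0.01495; check Q = 262.9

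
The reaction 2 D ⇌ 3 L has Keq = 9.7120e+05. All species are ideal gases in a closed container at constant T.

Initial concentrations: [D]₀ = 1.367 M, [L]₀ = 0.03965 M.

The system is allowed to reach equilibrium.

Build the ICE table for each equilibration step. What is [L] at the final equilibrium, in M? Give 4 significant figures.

Q₀ = 3.3357e-05 vs Keq = 9.7120e+05 ⇒ Q<K, forward
Step 1:
                   D          L
  I            1.367    0.03965
  C           -1.364      2.046
  E         0.003056      2.086
  solve Keq expr → x = 0.682; check Q = 9.7120e+05

[L]_eq = 2.086 M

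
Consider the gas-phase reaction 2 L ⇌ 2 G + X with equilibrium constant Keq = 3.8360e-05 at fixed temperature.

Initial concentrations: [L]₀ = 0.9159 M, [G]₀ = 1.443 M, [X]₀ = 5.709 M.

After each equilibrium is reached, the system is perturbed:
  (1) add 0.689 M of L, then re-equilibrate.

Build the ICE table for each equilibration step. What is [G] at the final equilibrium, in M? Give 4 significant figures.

Q₀ = 14.17 vs Keq = 3.8360e-05 ⇒ Q>K, reverse
Step 1:
                    L           G           X
  Initial      0.9159       1.443       5.709
  Change        1.436      -1.436     -0.7182
  Equil         2.352    0.006522       4.991
  solve Keq expr → x = -0.7182; check Q = 3.8360e-05
Then add 0.689 M of L.
Step 2:
                    L           G           X
  Initial       3.041    0.006522       4.991
  Change    -0.001904    0.001904  9.5205e-04
  Equil         3.039    0.008426       4.992
  solve Keq expr → x = 9.5205e-04; check Q = 3.8360e-05

[G]_eq = 0.008426 M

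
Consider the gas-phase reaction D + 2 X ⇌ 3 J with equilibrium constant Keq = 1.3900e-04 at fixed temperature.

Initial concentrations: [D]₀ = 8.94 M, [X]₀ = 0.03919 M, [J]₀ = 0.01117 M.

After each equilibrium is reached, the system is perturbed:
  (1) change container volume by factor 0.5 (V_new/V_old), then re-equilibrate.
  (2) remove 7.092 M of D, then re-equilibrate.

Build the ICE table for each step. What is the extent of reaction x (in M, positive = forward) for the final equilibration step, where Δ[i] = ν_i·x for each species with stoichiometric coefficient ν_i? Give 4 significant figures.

x = -0.001131 M

Q₀ = 1.0150e-04 vs Keq = 1.3900e-04 ⇒ Q<K, forward
Step 1:
                  D         X         J
  init         8.94   0.03919   0.01117
  Δ       -3.6047e-04 -7.2094e-04  0.001081
  eq           8.94   0.03847   0.01225
  solve Keq expr → x = 3.6047e-04; check Q = 1.3900e-04
Then change container volume by factor 0.5 (V_new/V_old).
Step 2:
                  D         X         J
  init        17.88   0.07694    0.0245
  Δ               0         0         0
  eq          17.88   0.07694    0.0245
  solve Keq expr → x = 0; check Q = 1.3900e-04
Then remove 7.092 M of D.
Step 3:
                  D         X         J
  init        10.79   0.07694    0.0245
  Δ        0.001131  0.002262 -0.003393
  eq          10.79    0.0792   0.02111
  solve Keq expr → x = -0.001131; check Q = 1.3900e-04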